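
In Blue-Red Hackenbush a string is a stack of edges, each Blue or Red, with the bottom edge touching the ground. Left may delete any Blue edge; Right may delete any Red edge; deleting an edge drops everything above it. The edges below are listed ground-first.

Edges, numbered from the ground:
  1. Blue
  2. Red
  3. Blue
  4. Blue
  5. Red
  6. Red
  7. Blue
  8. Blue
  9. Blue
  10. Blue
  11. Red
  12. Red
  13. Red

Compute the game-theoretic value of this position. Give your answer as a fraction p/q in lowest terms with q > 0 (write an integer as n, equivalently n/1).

3313/4096

Recurse on prefixes of the 13-edge string Blue Red Blue Blue Red Red Blue Blue Blue Blue Red Red Red:
step 1: add Blue to get B; options L={ 0 } R={ none } gives 1
step 2: add Red to get BR; options L={ 0 } R={ 1 } gives 1/2
step 3: add Blue to get BRB; options L={ 0 1/2 } R={ 1 } gives 3/4
step 4: add Blue to get BRBB; options L={ 0 1/2 3/4 } R={ 1 } gives 7/8
step 5: add Red to get BRBBR; options L={ 0 1/2 3/4 } R={ 7/8 1 } gives 13/16
step 6: add Red to get BRBBRR; options L={ 0 1/2 3/4 } R={ 13/16 7/8 1 } gives 25/32
step 7: add Blue to get BRBBRRB; options L={ 0 1/2 3/4 25/32 } R={ 13/16 7/8 1 } gives 51/64
step 8: add Blue to get BRBBRRBB; options L={ 0 1/2 3/4 25/32 51/64 } R={ 13/16 7/8 1 } gives 103/128
step 9: add Blue to get BRBBRRBBB; options L={ 0 1/2 3/4 25/32 51/64 103/128 } R={ 13/16 7/8 1 } gives 207/256
step 10: add Blue to get BRBBRRBBBB; options L={ 0 1/2 3/4 25/32 51/64 103/128 207/256 } R={ 13/16 7/8 1 } gives 415/512
step 11: add Red to get BRBBRRBBBBR; options L={ 0 1/2 3/4 25/32 51/64 103/128 207/256 } R={ 415/512 13/16 7/8 1 } gives 829/1024
step 12: add Red to get BRBBRRBBBBRR; options L={ 0 1/2 3/4 25/32 51/64 103/128 207/256 } R={ 829/1024 415/512 13/16 7/8 1 } gives 1657/2048
step 13: add Red to get BRBBRRBBBBRRR; options L={ 0 1/2 3/4 25/32 51/64 103/128 207/256 } R={ 1657/2048 829/1024 415/512 13/16 7/8 1 } gives 3313/4096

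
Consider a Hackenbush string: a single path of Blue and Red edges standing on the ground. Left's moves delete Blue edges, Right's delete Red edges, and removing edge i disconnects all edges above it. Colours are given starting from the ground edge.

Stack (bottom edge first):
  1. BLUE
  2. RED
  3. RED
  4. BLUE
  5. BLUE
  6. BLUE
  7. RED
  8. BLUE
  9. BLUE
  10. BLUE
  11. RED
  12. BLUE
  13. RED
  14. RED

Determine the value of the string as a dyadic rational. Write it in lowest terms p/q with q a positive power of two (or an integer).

edge 1 of 14 (BLUE): { 0 | none } -> 1
edge 2 of 14 (RED): { 0 | 1 } -> 1/2
edge 3 of 14 (RED): { 0 | 1/2, 1 } -> 1/4
edge 4 of 14 (BLUE): { 0, 1/4 | 1/2, 1 } -> 3/8
edge 5 of 14 (BLUE): { 0, 1/4, 3/8 | 1/2, 1 } -> 7/16
edge 6 of 14 (BLUE): { 0, 1/4, 3/8, 7/16 | 1/2, 1 } -> 15/32
edge 7 of 14 (RED): { 0, 1/4, 3/8, 7/16 | 15/32, 1/2, 1 } -> 29/64
edge 8 of 14 (BLUE): { 0, 1/4, 3/8, 7/16, 29/64 | 15/32, 1/2, 1 } -> 59/128
edge 9 of 14 (BLUE): { 0, 1/4, 3/8, 7/16, 29/64, 59/128 | 15/32, 1/2, 1 } -> 119/256
edge 10 of 14 (BLUE): { 0, 1/4, 3/8, 7/16, 29/64, 59/128, 119/256 | 15/32, 1/2, 1 } -> 239/512
edge 11 of 14 (RED): { 0, 1/4, 3/8, 7/16, 29/64, 59/128, 119/256 | 239/512, 15/32, 1/2, 1 } -> 477/1024
edge 12 of 14 (BLUE): { 0, 1/4, 3/8, 7/16, 29/64, 59/128, 119/256, 477/1024 | 239/512, 15/32, 1/2, 1 } -> 955/2048
edge 13 of 14 (RED): { 0, 1/4, 3/8, 7/16, 29/64, 59/128, 119/256, 477/1024 | 955/2048, 239/512, 15/32, 1/2, 1 } -> 1909/4096
edge 14 of 14 (RED): { 0, 1/4, 3/8, 7/16, 29/64, 59/128, 119/256, 477/1024 | 1909/4096, 955/2048, 239/512, 15/32, 1/2, 1 } -> 3817/8192

3817/8192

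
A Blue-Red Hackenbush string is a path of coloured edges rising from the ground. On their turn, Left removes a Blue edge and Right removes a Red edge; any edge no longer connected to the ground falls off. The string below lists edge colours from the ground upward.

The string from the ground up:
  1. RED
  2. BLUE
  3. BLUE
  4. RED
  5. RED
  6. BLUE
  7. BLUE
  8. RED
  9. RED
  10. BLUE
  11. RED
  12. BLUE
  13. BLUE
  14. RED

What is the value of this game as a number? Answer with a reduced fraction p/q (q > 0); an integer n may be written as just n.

Build g(s[:k]) for k = 1..14, string s = RED BLUE BLUE RED RED BLUE BLUE RED RED BLUE RED BLUE BLUE RED.
g_1 [R]  L=[none]  R=[0]  -> -1
g_2 [RB]  L=[-1]  R=[0]  -> -1/2
g_3 [RBB]  L=[-1; -1/2]  R=[0]  -> -1/4
g_4 [RBBR]  L=[-1; -1/2]  R=[-1/4; 0]  -> -3/8
g_5 [RBBRR]  L=[-1; -1/2]  R=[-3/8; -1/4; 0]  -> -7/16
g_6 [RBBRRB]  L=[-1; -1/2; -7/16]  R=[-3/8; -1/4; 0]  -> -13/32
g_7 [RBBRRBB]  L=[-1; -1/2; -7/16; -13/32]  R=[-3/8; -1/4; 0]  -> -25/64
g_8 [RBBRRBBR]  L=[-1; -1/2; -7/16; -13/32]  R=[-25/64; -3/8; -1/4; 0]  -> -51/128
g_9 [RBBRRBBRR]  L=[-1; -1/2; -7/16; -13/32]  R=[-51/128; -25/64; -3/8; -1/4; 0]  -> -103/256
g_10 [RBBRRBBRRB]  L=[-1; -1/2; -7/16; -13/32; -103/256]  R=[-51/128; -25/64; -3/8; -1/4; 0]  -> -205/512
g_11 [RBBRRBBRRBR]  L=[-1; -1/2; -7/16; -13/32; -103/256]  R=[-205/512; -51/128; -25/64; -3/8; -1/4; 0]  -> -411/1024
g_12 [RBBRRBBRRBRB]  L=[-1; -1/2; -7/16; -13/32; -103/256; -411/1024]  R=[-205/512; -51/128; -25/64; -3/8; -1/4; 0]  -> -821/2048
g_13 [RBBRRBBRRBRBB]  L=[-1; -1/2; -7/16; -13/32; -103/256; -411/1024; -821/2048]  R=[-205/512; -51/128; -25/64; -3/8; -1/4; 0]  -> -1641/4096
g_14 [RBBRRBBRRBRBBR]  L=[-1; -1/2; -7/16; -13/32; -103/256; -411/1024; -821/2048]  R=[-1641/4096; -205/512; -51/128; -25/64; -3/8; -1/4; 0]  -> -3283/8192

-3283/8192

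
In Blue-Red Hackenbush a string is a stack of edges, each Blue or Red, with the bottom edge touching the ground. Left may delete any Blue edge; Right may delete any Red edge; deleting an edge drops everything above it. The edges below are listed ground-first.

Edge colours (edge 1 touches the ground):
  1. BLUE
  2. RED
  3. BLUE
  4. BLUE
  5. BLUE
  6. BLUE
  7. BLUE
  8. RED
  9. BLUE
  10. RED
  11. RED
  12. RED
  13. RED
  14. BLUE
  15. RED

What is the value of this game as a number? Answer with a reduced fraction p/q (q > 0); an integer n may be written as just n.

val_1 [B]  L=[0]  R=[none]  ⇒ 1
val_2 [BR]  L=[0]  R=[1]  ⇒ 1/2
val_3 [BRB]  L=[0 1/2]  R=[1]  ⇒ 3/4
val_4 [BRBB]  L=[0 1/2 3/4]  R=[1]  ⇒ 7/8
val_5 [BRBBB]  L=[0 1/2 3/4 7/8]  R=[1]  ⇒ 15/16
val_6 [BRBBBB]  L=[0 1/2 3/4 7/8 15/16]  R=[1]  ⇒ 31/32
val_7 [BRBBBBB]  L=[0 1/2 3/4 7/8 15/16 31/32]  R=[1]  ⇒ 63/64
val_8 [BRBBBBBR]  L=[0 1/2 3/4 7/8 15/16 31/32]  R=[63/64 1]  ⇒ 125/128
val_9 [BRBBBBBRB]  L=[0 1/2 3/4 7/8 15/16 31/32 125/128]  R=[63/64 1]  ⇒ 251/256
val_10 [BRBBBBBRBR]  L=[0 1/2 3/4 7/8 15/16 31/32 125/128]  R=[251/256 63/64 1]  ⇒ 501/512
val_11 [BRBBBBBRBRR]  L=[0 1/2 3/4 7/8 15/16 31/32 125/128]  R=[501/512 251/256 63/64 1]  ⇒ 1001/1024
val_12 [BRBBBBBRBRRR]  L=[0 1/2 3/4 7/8 15/16 31/32 125/128]  R=[1001/1024 501/512 251/256 63/64 1]  ⇒ 2001/2048
val_13 [BRBBBBBRBRRRR]  L=[0 1/2 3/4 7/8 15/16 31/32 125/128]  R=[2001/2048 1001/1024 501/512 251/256 63/64 1]  ⇒ 4001/4096
val_14 [BRBBBBBRBRRRRB]  L=[0 1/2 3/4 7/8 15/16 31/32 125/128 4001/4096]  R=[2001/2048 1001/1024 501/512 251/256 63/64 1]  ⇒ 8003/8192
val_15 [BRBBBBBRBRRRRBR]  L=[0 1/2 3/4 7/8 15/16 31/32 125/128 4001/4096]  R=[8003/8192 2001/2048 1001/1024 501/512 251/256 63/64 1]  ⇒ 16005/16384

16005/16384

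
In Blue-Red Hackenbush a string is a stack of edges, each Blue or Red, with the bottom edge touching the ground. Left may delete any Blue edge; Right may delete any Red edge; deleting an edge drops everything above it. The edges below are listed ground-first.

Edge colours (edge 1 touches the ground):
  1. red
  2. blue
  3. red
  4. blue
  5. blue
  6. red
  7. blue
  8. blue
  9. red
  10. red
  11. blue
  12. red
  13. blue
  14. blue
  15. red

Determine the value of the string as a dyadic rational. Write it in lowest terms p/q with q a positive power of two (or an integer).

-9427/16384

val_1 [r]  L=[(no moves)]  R=[0]  => -1
val_2 [rb]  L=[-1]  R=[0]  => -1/2
val_3 [rbr]  L=[-1]  R=[-1/2,0]  => -3/4
val_4 [rbrb]  L=[-1,-3/4]  R=[-1/2,0]  => -5/8
val_5 [rbrbb]  L=[-1,-3/4,-5/8]  R=[-1/2,0]  => -9/16
val_6 [rbrbbr]  L=[-1,-3/4,-5/8]  R=[-9/16,-1/2,0]  => -19/32
val_7 [rbrbbrb]  L=[-1,-3/4,-5/8,-19/32]  R=[-9/16,-1/2,0]  => -37/64
val_8 [rbrbbrbb]  L=[-1,-3/4,-5/8,-19/32,-37/64]  R=[-9/16,-1/2,0]  => -73/128
val_9 [rbrbbrbbr]  L=[-1,-3/4,-5/8,-19/32,-37/64]  R=[-73/128,-9/16,-1/2,0]  => -147/256
val_10 [rbrbbrbbrr]  L=[-1,-3/4,-5/8,-19/32,-37/64]  R=[-147/256,-73/128,-9/16,-1/2,0]  => -295/512
val_11 [rbrbbrbbrrb]  L=[-1,-3/4,-5/8,-19/32,-37/64,-295/512]  R=[-147/256,-73/128,-9/16,-1/2,0]  => -589/1024
val_12 [rbrbbrbbrrbr]  L=[-1,-3/4,-5/8,-19/32,-37/64,-295/512]  R=[-589/1024,-147/256,-73/128,-9/16,-1/2,0]  => -1179/2048
val_13 [rbrbbrbbrrbrb]  L=[-1,-3/4,-5/8,-19/32,-37/64,-295/512,-1179/2048]  R=[-589/1024,-147/256,-73/128,-9/16,-1/2,0]  => -2357/4096
val_14 [rbrbbrbbrrbrbb]  L=[-1,-3/4,-5/8,-19/32,-37/64,-295/512,-1179/2048,-2357/4096]  R=[-589/1024,-147/256,-73/128,-9/16,-1/2,0]  => -4713/8192
val_15 [rbrbbrbbrrbrbbr]  L=[-1,-3/4,-5/8,-19/32,-37/64,-295/512,-1179/2048,-2357/4096]  R=[-4713/8192,-589/1024,-147/256,-73/128,-9/16,-1/2,0]  => -9427/16384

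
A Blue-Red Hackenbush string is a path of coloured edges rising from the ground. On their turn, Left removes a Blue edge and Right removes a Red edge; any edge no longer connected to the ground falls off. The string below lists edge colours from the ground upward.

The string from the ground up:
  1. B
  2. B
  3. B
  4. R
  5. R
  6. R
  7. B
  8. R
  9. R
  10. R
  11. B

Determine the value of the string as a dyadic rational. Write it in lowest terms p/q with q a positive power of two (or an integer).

step 1: add B to get B; options L={ 0 } R={ — } = 1
step 2: add B to get BB; options L={ 0, 1 } R={ — } = 2
step 3: add B to get BBB; options L={ 0, 1, 2 } R={ — } = 3
step 4: add R to get BBBR; options L={ 0, 1, 2 } R={ 3 } = 5/2
step 5: add R to get BBBRR; options L={ 0, 1, 2 } R={ 5/2, 3 } = 9/4
step 6: add R to get BBBRRR; options L={ 0, 1, 2 } R={ 9/4, 5/2, 3 } = 17/8
step 7: add B to get BBBRRRB; options L={ 0, 1, 2, 17/8 } R={ 9/4, 5/2, 3 } = 35/16
step 8: add R to get BBBRRRBR; options L={ 0, 1, 2, 17/8 } R={ 35/16, 9/4, 5/2, 3 } = 69/32
step 9: add R to get BBBRRRBRR; options L={ 0, 1, 2, 17/8 } R={ 69/32, 35/16, 9/4, 5/2, 3 } = 137/64
step 10: add R to get BBBRRRBRRR; options L={ 0, 1, 2, 17/8 } R={ 137/64, 69/32, 35/16, 9/4, 5/2, 3 } = 273/128
step 11: add B to get BBBRRRBRRRB; options L={ 0, 1, 2, 17/8, 273/128 } R={ 137/64, 69/32, 35/16, 9/4, 5/2, 3 } = 547/256

547/256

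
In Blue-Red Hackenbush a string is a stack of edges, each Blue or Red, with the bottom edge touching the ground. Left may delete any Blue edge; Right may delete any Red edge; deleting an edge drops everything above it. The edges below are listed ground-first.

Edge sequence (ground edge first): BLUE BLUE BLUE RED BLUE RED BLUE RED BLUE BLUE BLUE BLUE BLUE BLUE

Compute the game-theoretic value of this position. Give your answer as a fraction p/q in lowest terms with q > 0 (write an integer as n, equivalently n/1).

5503/2048

value_1 [B]  L=[0]  R=[—]  => 1
value_2 [BB]  L=[0; 1]  R=[—]  => 2
value_3 [BBB]  L=[0; 1; 2]  R=[—]  => 3
value_4 [BBBR]  L=[0; 1; 2]  R=[3]  => 5/2
value_5 [BBBRB]  L=[0; 1; 2; 5/2]  R=[3]  => 11/4
value_6 [BBBRBR]  L=[0; 1; 2; 5/2]  R=[11/4; 3]  => 21/8
value_7 [BBBRBRB]  L=[0; 1; 2; 5/2; 21/8]  R=[11/4; 3]  => 43/16
value_8 [BBBRBRBR]  L=[0; 1; 2; 5/2; 21/8]  R=[43/16; 11/4; 3]  => 85/32
value_9 [BBBRBRBRB]  L=[0; 1; 2; 5/2; 21/8; 85/32]  R=[43/16; 11/4; 3]  => 171/64
value_10 [BBBRBRBRBB]  L=[0; 1; 2; 5/2; 21/8; 85/32; 171/64]  R=[43/16; 11/4; 3]  => 343/128
value_11 [BBBRBRBRBBB]  L=[0; 1; 2; 5/2; 21/8; 85/32; 171/64; 343/128]  R=[43/16; 11/4; 3]  => 687/256
value_12 [BBBRBRBRBBBB]  L=[0; 1; 2; 5/2; 21/8; 85/32; 171/64; 343/128; 687/256]  R=[43/16; 11/4; 3]  => 1375/512
value_13 [BBBRBRBRBBBBB]  L=[0; 1; 2; 5/2; 21/8; 85/32; 171/64; 343/128; 687/256; 1375/512]  R=[43/16; 11/4; 3]  => 2751/1024
value_14 [BBBRBRBRBBBBBB]  L=[0; 1; 2; 5/2; 21/8; 85/32; 171/64; 343/128; 687/256; 1375/512; 2751/1024]  R=[43/16; 11/4; 3]  => 5503/2048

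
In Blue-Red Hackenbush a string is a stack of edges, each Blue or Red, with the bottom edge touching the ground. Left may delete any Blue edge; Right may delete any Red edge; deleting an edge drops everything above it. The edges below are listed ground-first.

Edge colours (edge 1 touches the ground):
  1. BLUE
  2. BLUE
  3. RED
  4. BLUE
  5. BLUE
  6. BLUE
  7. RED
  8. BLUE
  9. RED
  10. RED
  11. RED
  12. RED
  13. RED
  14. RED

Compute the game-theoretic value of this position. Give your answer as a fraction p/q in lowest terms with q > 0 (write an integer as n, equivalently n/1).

Recurse on prefixes of the 14-edge string BLUE BLUE RED BLUE BLUE BLUE RED BLUE RED RED RED RED RED RED:
step 1: add BLUE to get B; options L={ 0 } R={ none } => 1
step 2: add BLUE to get BB; options L={ 0 1 } R={ none } => 2
step 3: add RED to get BBR; options L={ 0 1 } R={ 2 } => 3/2
step 4: add BLUE to get BBRB; options L={ 0 1 3/2 } R={ 2 } => 7/4
step 5: add BLUE to get BBRBB; options L={ 0 1 3/2 7/4 } R={ 2 } => 15/8
step 6: add BLUE to get BBRBBB; options L={ 0 1 3/2 7/4 15/8 } R={ 2 } => 31/16
step 7: add RED to get BBRBBBR; options L={ 0 1 3/2 7/4 15/8 } R={ 31/16 2 } => 61/32
step 8: add BLUE to get BBRBBBRB; options L={ 0 1 3/2 7/4 15/8 61/32 } R={ 31/16 2 } => 123/64
step 9: add RED to get BBRBBBRBR; options L={ 0 1 3/2 7/4 15/8 61/32 } R={ 123/64 31/16 2 } => 245/128
step 10: add RED to get BBRBBBRBRR; options L={ 0 1 3/2 7/4 15/8 61/32 } R={ 245/128 123/64 31/16 2 } => 489/256
step 11: add RED to get BBRBBBRBRRR; options L={ 0 1 3/2 7/4 15/8 61/32 } R={ 489/256 245/128 123/64 31/16 2 } => 977/512
step 12: add RED to get BBRBBBRBRRRR; options L={ 0 1 3/2 7/4 15/8 61/32 } R={ 977/512 489/256 245/128 123/64 31/16 2 } => 1953/1024
step 13: add RED to get BBRBBBRBRRRRR; options L={ 0 1 3/2 7/4 15/8 61/32 } R={ 1953/1024 977/512 489/256 245/128 123/64 31/16 2 } => 3905/2048
step 14: add RED to get BBRBBBRBRRRRRR; options L={ 0 1 3/2 7/4 15/8 61/32 } R={ 3905/2048 1953/1024 977/512 489/256 245/128 123/64 31/16 2 } => 7809/4096

7809/4096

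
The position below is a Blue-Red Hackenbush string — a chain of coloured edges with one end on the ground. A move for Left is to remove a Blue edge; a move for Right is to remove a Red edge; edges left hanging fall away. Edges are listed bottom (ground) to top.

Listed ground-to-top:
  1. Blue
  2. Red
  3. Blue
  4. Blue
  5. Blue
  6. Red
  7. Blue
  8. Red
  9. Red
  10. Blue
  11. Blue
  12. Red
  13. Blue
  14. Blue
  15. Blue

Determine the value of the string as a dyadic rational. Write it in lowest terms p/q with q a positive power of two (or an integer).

14959/16384

value(B) = { 0 | none } = 1
value(BR) = { 0 | 1 } = 1/2
value(BRB) = { 0; 1/2 | 1 } = 3/4
value(BRBB) = { 0; 1/2; 3/4 | 1 } = 7/8
value(BRBBB) = { 0; 1/2; 3/4; 7/8 | 1 } = 15/16
value(BRBBBR) = { 0; 1/2; 3/4; 7/8 | 15/16; 1 } = 29/32
value(BRBBBRB) = { 0; 1/2; 3/4; 7/8; 29/32 | 15/16; 1 } = 59/64
value(BRBBBRBR) = { 0; 1/2; 3/4; 7/8; 29/32 | 59/64; 15/16; 1 } = 117/128
value(BRBBBRBRR) = { 0; 1/2; 3/4; 7/8; 29/32 | 117/128; 59/64; 15/16; 1 } = 233/256
value(BRBBBRBRRB) = { 0; 1/2; 3/4; 7/8; 29/32; 233/256 | 117/128; 59/64; 15/16; 1 } = 467/512
value(BRBBBRBRRBB) = { 0; 1/2; 3/4; 7/8; 29/32; 233/256; 467/512 | 117/128; 59/64; 15/16; 1 } = 935/1024
value(BRBBBRBRRBBR) = { 0; 1/2; 3/4; 7/8; 29/32; 233/256; 467/512 | 935/1024; 117/128; 59/64; 15/16; 1 } = 1869/2048
value(BRBBBRBRRBBRB) = { 0; 1/2; 3/4; 7/8; 29/32; 233/256; 467/512; 1869/2048 | 935/1024; 117/128; 59/64; 15/16; 1 } = 3739/4096
value(BRBBBRBRRBBRBB) = { 0; 1/2; 3/4; 7/8; 29/32; 233/256; 467/512; 1869/2048; 3739/4096 | 935/1024; 117/128; 59/64; 15/16; 1 } = 7479/8192
value(BRBBBRBRRBBRBBB) = { 0; 1/2; 3/4; 7/8; 29/32; 233/256; 467/512; 1869/2048; 3739/4096; 7479/8192 | 935/1024; 117/128; 59/64; 15/16; 1 } = 14959/16384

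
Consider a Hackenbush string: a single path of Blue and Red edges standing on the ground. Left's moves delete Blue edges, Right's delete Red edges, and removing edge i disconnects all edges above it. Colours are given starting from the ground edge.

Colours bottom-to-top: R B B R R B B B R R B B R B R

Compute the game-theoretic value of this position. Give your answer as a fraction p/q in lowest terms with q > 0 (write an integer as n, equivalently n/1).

-6347/16384

edge 1 of 15 (R): { · | 0 } = -1
edge 2 of 15 (B): { -1 | 0 } = -1/2
edge 3 of 15 (B): { -1 -1/2 | 0 } = -1/4
edge 4 of 15 (R): { -1 -1/2 | -1/4 0 } = -3/8
edge 5 of 15 (R): { -1 -1/2 | -3/8 -1/4 0 } = -7/16
edge 6 of 15 (B): { -1 -1/2 -7/16 | -3/8 -1/4 0 } = -13/32
edge 7 of 15 (B): { -1 -1/2 -7/16 -13/32 | -3/8 -1/4 0 } = -25/64
edge 8 of 15 (B): { -1 -1/2 -7/16 -13/32 -25/64 | -3/8 -1/4 0 } = -49/128
edge 9 of 15 (R): { -1 -1/2 -7/16 -13/32 -25/64 | -49/128 -3/8 -1/4 0 } = -99/256
edge 10 of 15 (R): { -1 -1/2 -7/16 -13/32 -25/64 | -99/256 -49/128 -3/8 -1/4 0 } = -199/512
edge 11 of 15 (B): { -1 -1/2 -7/16 -13/32 -25/64 -199/512 | -99/256 -49/128 -3/8 -1/4 0 } = -397/1024
edge 12 of 15 (B): { -1 -1/2 -7/16 -13/32 -25/64 -199/512 -397/1024 | -99/256 -49/128 -3/8 -1/4 0 } = -793/2048
edge 13 of 15 (R): { -1 -1/2 -7/16 -13/32 -25/64 -199/512 -397/1024 | -793/2048 -99/256 -49/128 -3/8 -1/4 0 } = -1587/4096
edge 14 of 15 (B): { -1 -1/2 -7/16 -13/32 -25/64 -199/512 -397/1024 -1587/4096 | -793/2048 -99/256 -49/128 -3/8 -1/4 0 } = -3173/8192
edge 15 of 15 (R): { -1 -1/2 -7/16 -13/32 -25/64 -199/512 -397/1024 -1587/4096 | -3173/8192 -793/2048 -99/256 -49/128 -3/8 -1/4 0 } = -6347/16384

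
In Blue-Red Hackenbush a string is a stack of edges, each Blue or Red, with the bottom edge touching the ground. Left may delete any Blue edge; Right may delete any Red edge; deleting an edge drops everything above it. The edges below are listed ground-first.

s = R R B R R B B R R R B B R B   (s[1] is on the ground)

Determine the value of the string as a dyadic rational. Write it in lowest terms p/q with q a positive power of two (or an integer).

1 of 14 · R · max L −∞ · min R 0 so -1
2 of 14 · RR · max L −∞ · min R -1 so -2
3 of 14 · RRB · max L -2 · min R -1 so -3/2
4 of 14 · RRBR · max L -2 · min R -3/2 so -7/4
5 of 14 · RRBRR · max L -2 · min R -7/4 so -15/8
6 of 14 · RRBRRB · max L -15/8 · min R -7/4 so -29/16
7 of 14 · RRBRRBB · max L -29/16 · min R -7/4 so -57/32
8 of 14 · RRBRRBBR · max L -29/16 · min R -57/32 so -115/64
9 of 14 · RRBRRBBRR · max L -29/16 · min R -115/64 so -231/128
10 of 14 · RRBRRBBRRR · max L -29/16 · min R -231/128 so -463/256
11 of 14 · RRBRRBBRRRB · max L -463/256 · min R -231/128 so -925/512
12 of 14 · RRBRRBBRRRBB · max L -925/512 · min R -231/128 so -1849/1024
13 of 14 · RRBRRBBRRRBBR · max L -925/512 · min R -1849/1024 so -3699/2048
14 of 14 · RRBRRBBRRRBBRB · max L -3699/2048 · min R -1849/1024 so -7397/4096

-7397/4096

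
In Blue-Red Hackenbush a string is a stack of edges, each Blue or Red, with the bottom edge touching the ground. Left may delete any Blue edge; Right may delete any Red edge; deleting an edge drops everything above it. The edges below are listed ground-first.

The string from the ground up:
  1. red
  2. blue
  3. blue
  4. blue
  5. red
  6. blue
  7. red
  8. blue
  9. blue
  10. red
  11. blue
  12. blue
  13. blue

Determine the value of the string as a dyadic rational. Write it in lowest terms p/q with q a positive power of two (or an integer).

-657/4096

Prefix values for red blue blue blue red blue red blue blue red blue blue blue via {L|R} + simplicity:
step 1: add red to get r; options L={ (no moves) } R={ 0 } → -1
step 2: add blue to get rb; options L={ -1 } R={ 0 } → -1/2
step 3: add blue to get rbb; options L={ -1 -1/2 } R={ 0 } → -1/4
step 4: add blue to get rbbb; options L={ -1 -1/2 -1/4 } R={ 0 } → -1/8
step 5: add red to get rbbbr; options L={ -1 -1/2 -1/4 } R={ -1/8 0 } → -3/16
step 6: add blue to get rbbbrb; options L={ -1 -1/2 -1/4 -3/16 } R={ -1/8 0 } → -5/32
step 7: add red to get rbbbrbr; options L={ -1 -1/2 -1/4 -3/16 } R={ -5/32 -1/8 0 } → -11/64
step 8: add blue to get rbbbrbrb; options L={ -1 -1/2 -1/4 -3/16 -11/64 } R={ -5/32 -1/8 0 } → -21/128
step 9: add blue to get rbbbrbrbb; options L={ -1 -1/2 -1/4 -3/16 -11/64 -21/128 } R={ -5/32 -1/8 0 } → -41/256
step 10: add red to get rbbbrbrbbr; options L={ -1 -1/2 -1/4 -3/16 -11/64 -21/128 } R={ -41/256 -5/32 -1/8 0 } → -83/512
step 11: add blue to get rbbbrbrbbrb; options L={ -1 -1/2 -1/4 -3/16 -11/64 -21/128 -83/512 } R={ -41/256 -5/32 -1/8 0 } → -165/1024
step 12: add blue to get rbbbrbrbbrbb; options L={ -1 -1/2 -1/4 -3/16 -11/64 -21/128 -83/512 -165/1024 } R={ -41/256 -5/32 -1/8 0 } → -329/2048
step 13: add blue to get rbbbrbrbbrbbb; options L={ -1 -1/2 -1/4 -3/16 -11/64 -21/128 -83/512 -165/1024 -329/2048 } R={ -41/256 -5/32 -1/8 0 } → -657/4096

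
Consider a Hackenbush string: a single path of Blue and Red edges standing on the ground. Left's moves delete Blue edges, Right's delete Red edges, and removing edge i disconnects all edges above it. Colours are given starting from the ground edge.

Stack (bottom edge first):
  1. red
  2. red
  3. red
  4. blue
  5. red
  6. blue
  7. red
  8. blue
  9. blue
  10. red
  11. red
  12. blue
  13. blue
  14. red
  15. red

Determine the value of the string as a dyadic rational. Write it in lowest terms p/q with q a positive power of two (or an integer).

-10855/4096

Prefix values for red red red blue red blue red blue blue red red blue blue red red via {L|R} + simplicity:
g_1 [r]  L=[∅]  R=[0]  -> -1
g_2 [rr]  L=[∅]  R=[-1; 0]  -> -2
g_3 [rrr]  L=[∅]  R=[-2; -1; 0]  -> -3
g_4 [rrrb]  L=[-3]  R=[-2; -1; 0]  -> -5/2
g_5 [rrrbr]  L=[-3]  R=[-5/2; -2; -1; 0]  -> -11/4
g_6 [rrrbrb]  L=[-3; -11/4]  R=[-5/2; -2; -1; 0]  -> -21/8
g_7 [rrrbrbr]  L=[-3; -11/4]  R=[-21/8; -5/2; -2; -1; 0]  -> -43/16
g_8 [rrrbrbrb]  L=[-3; -11/4; -43/16]  R=[-21/8; -5/2; -2; -1; 0]  -> -85/32
g_9 [rrrbrbrbb]  L=[-3; -11/4; -43/16; -85/32]  R=[-21/8; -5/2; -2; -1; 0]  -> -169/64
g_10 [rrrbrbrbbr]  L=[-3; -11/4; -43/16; -85/32]  R=[-169/64; -21/8; -5/2; -2; -1; 0]  -> -339/128
g_11 [rrrbrbrbbrr]  L=[-3; -11/4; -43/16; -85/32]  R=[-339/128; -169/64; -21/8; -5/2; -2; -1; 0]  -> -679/256
g_12 [rrrbrbrbbrrb]  L=[-3; -11/4; -43/16; -85/32; -679/256]  R=[-339/128; -169/64; -21/8; -5/2; -2; -1; 0]  -> -1357/512
g_13 [rrrbrbrbbrrbb]  L=[-3; -11/4; -43/16; -85/32; -679/256; -1357/512]  R=[-339/128; -169/64; -21/8; -5/2; -2; -1; 0]  -> -2713/1024
g_14 [rrrbrbrbbrrbbr]  L=[-3; -11/4; -43/16; -85/32; -679/256; -1357/512]  R=[-2713/1024; -339/128; -169/64; -21/8; -5/2; -2; -1; 0]  -> -5427/2048
g_15 [rrrbrbrbbrrbbrr]  L=[-3; -11/4; -43/16; -85/32; -679/256; -1357/512]  R=[-5427/2048; -2713/1024; -339/128; -169/64; -21/8; -5/2; -2; -1; 0]  -> -10855/4096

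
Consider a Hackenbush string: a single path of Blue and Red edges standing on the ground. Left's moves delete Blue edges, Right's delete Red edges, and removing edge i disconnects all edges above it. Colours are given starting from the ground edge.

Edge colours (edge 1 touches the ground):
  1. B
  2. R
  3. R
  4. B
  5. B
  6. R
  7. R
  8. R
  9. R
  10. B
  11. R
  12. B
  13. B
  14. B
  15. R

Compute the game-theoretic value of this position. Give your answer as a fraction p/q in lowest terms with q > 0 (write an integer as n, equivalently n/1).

6237/16384

Recurse on prefixes of the 15-edge string B R R B B R R R R B R B B B R:
g_1 [B]  L=[0]  R=[∅]  gives 1
g_2 [BR]  L=[0]  R=[1]  gives 1/2
g_3 [BRR]  L=[0]  R=[1/2 1]  gives 1/4
g_4 [BRRB]  L=[0 1/4]  R=[1/2 1]  gives 3/8
g_5 [BRRBB]  L=[0 1/4 3/8]  R=[1/2 1]  gives 7/16
g_6 [BRRBBR]  L=[0 1/4 3/8]  R=[7/16 1/2 1]  gives 13/32
g_7 [BRRBBRR]  L=[0 1/4 3/8]  R=[13/32 7/16 1/2 1]  gives 25/64
g_8 [BRRBBRRR]  L=[0 1/4 3/8]  R=[25/64 13/32 7/16 1/2 1]  gives 49/128
g_9 [BRRBBRRRR]  L=[0 1/4 3/8]  R=[49/128 25/64 13/32 7/16 1/2 1]  gives 97/256
g_10 [BRRBBRRRRB]  L=[0 1/4 3/8 97/256]  R=[49/128 25/64 13/32 7/16 1/2 1]  gives 195/512
g_11 [BRRBBRRRRBR]  L=[0 1/4 3/8 97/256]  R=[195/512 49/128 25/64 13/32 7/16 1/2 1]  gives 389/1024
g_12 [BRRBBRRRRBRB]  L=[0 1/4 3/8 97/256 389/1024]  R=[195/512 49/128 25/64 13/32 7/16 1/2 1]  gives 779/2048
g_13 [BRRBBRRRRBRBB]  L=[0 1/4 3/8 97/256 389/1024 779/2048]  R=[195/512 49/128 25/64 13/32 7/16 1/2 1]  gives 1559/4096
g_14 [BRRBBRRRRBRBBB]  L=[0 1/4 3/8 97/256 389/1024 779/2048 1559/4096]  R=[195/512 49/128 25/64 13/32 7/16 1/2 1]  gives 3119/8192
g_15 [BRRBBRRRRBRBBBR]  L=[0 1/4 3/8 97/256 389/1024 779/2048 1559/4096]  R=[3119/8192 195/512 49/128 25/64 13/32 7/16 1/2 1]  gives 6237/16384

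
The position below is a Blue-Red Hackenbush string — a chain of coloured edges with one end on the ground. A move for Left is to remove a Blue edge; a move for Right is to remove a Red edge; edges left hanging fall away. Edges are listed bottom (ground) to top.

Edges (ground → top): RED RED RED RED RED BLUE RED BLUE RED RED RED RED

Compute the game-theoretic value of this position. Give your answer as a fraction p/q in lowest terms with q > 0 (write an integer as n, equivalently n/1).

-607/128

g_1 [R]  L=[·]  R=[0]  — -1
g_2 [RR]  L=[·]  R=[-1, 0]  — -2
g_3 [RRR]  L=[·]  R=[-2, -1, 0]  — -3
g_4 [RRRR]  L=[·]  R=[-3, -2, -1, 0]  — -4
g_5 [RRRRR]  L=[·]  R=[-4, -3, -2, -1, 0]  — -5
g_6 [RRRRRB]  L=[-5]  R=[-4, -3, -2, -1, 0]  — -9/2
g_7 [RRRRRBR]  L=[-5]  R=[-9/2, -4, -3, -2, -1, 0]  — -19/4
g_8 [RRRRRBRB]  L=[-5, -19/4]  R=[-9/2, -4, -3, -2, -1, 0]  — -37/8
g_9 [RRRRRBRBR]  L=[-5, -19/4]  R=[-37/8, -9/2, -4, -3, -2, -1, 0]  — -75/16
g_10 [RRRRRBRBRR]  L=[-5, -19/4]  R=[-75/16, -37/8, -9/2, -4, -3, -2, -1, 0]  — -151/32
g_11 [RRRRRBRBRRR]  L=[-5, -19/4]  R=[-151/32, -75/16, -37/8, -9/2, -4, -3, -2, -1, 0]  — -303/64
g_12 [RRRRRBRBRRRR]  L=[-5, -19/4]  R=[-303/64, -151/32, -75/16, -37/8, -9/2, -4, -3, -2, -1, 0]  — -607/128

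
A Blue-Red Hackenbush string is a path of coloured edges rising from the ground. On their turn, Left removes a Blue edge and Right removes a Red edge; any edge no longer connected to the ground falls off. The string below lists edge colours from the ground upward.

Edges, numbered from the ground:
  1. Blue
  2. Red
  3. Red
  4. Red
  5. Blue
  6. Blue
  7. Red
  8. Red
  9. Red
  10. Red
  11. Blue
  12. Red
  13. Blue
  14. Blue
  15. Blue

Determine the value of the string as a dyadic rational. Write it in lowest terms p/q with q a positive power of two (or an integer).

Build value(s[:k]) for k = 1..15, string s = Blue Red Red Red Blue Blue Red Red Red Red Blue Red Blue Blue Blue.
value_1 [B]  L=[0]  R=[(no moves)]  => 1
value_2 [BR]  L=[0]  R=[1]  => 1/2
value_3 [BRR]  L=[0]  R=[1/2, 1]  => 1/4
value_4 [BRRR]  L=[0]  R=[1/4, 1/2, 1]  => 1/8
value_5 [BRRRB]  L=[0, 1/8]  R=[1/4, 1/2, 1]  => 3/16
value_6 [BRRRBB]  L=[0, 1/8, 3/16]  R=[1/4, 1/2, 1]  => 7/32
value_7 [BRRRBBR]  L=[0, 1/8, 3/16]  R=[7/32, 1/4, 1/2, 1]  => 13/64
value_8 [BRRRBBRR]  L=[0, 1/8, 3/16]  R=[13/64, 7/32, 1/4, 1/2, 1]  => 25/128
value_9 [BRRRBBRRR]  L=[0, 1/8, 3/16]  R=[25/128, 13/64, 7/32, 1/4, 1/2, 1]  => 49/256
value_10 [BRRRBBRRRR]  L=[0, 1/8, 3/16]  R=[49/256, 25/128, 13/64, 7/32, 1/4, 1/2, 1]  => 97/512
value_11 [BRRRBBRRRRB]  L=[0, 1/8, 3/16, 97/512]  R=[49/256, 25/128, 13/64, 7/32, 1/4, 1/2, 1]  => 195/1024
value_12 [BRRRBBRRRRBR]  L=[0, 1/8, 3/16, 97/512]  R=[195/1024, 49/256, 25/128, 13/64, 7/32, 1/4, 1/2, 1]  => 389/2048
value_13 [BRRRBBRRRRBRB]  L=[0, 1/8, 3/16, 97/512, 389/2048]  R=[195/1024, 49/256, 25/128, 13/64, 7/32, 1/4, 1/2, 1]  => 779/4096
value_14 [BRRRBBRRRRBRBB]  L=[0, 1/8, 3/16, 97/512, 389/2048, 779/4096]  R=[195/1024, 49/256, 25/128, 13/64, 7/32, 1/4, 1/2, 1]  => 1559/8192
value_15 [BRRRBBRRRRBRBBB]  L=[0, 1/8, 3/16, 97/512, 389/2048, 779/4096, 1559/8192]  R=[195/1024, 49/256, 25/128, 13/64, 7/32, 1/4, 1/2, 1]  => 3119/16384

3119/16384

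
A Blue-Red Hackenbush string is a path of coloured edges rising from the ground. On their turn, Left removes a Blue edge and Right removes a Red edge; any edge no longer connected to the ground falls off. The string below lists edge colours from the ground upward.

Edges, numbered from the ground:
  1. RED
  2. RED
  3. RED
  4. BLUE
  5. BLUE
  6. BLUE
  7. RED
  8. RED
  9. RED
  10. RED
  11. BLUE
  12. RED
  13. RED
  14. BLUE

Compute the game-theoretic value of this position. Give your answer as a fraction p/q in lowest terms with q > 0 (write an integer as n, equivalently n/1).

-4589/2048

step 1: add RED to get R; options L={ ∅ } R={ 0 } gives -1
step 2: add RED to get RR; options L={ ∅ } R={ -1, 0 } gives -2
step 3: add RED to get RRR; options L={ ∅ } R={ -2, -1, 0 } gives -3
step 4: add BLUE to get RRRB; options L={ -3 } R={ -2, -1, 0 } gives -5/2
step 5: add BLUE to get RRRBB; options L={ -3, -5/2 } R={ -2, -1, 0 } gives -9/4
step 6: add BLUE to get RRRBBB; options L={ -3, -5/2, -9/4 } R={ -2, -1, 0 } gives -17/8
step 7: add RED to get RRRBBBR; options L={ -3, -5/2, -9/4 } R={ -17/8, -2, -1, 0 } gives -35/16
step 8: add RED to get RRRBBBRR; options L={ -3, -5/2, -9/4 } R={ -35/16, -17/8, -2, -1, 0 } gives -71/32
step 9: add RED to get RRRBBBRRR; options L={ -3, -5/2, -9/4 } R={ -71/32, -35/16, -17/8, -2, -1, 0 } gives -143/64
step 10: add RED to get RRRBBBRRRR; options L={ -3, -5/2, -9/4 } R={ -143/64, -71/32, -35/16, -17/8, -2, -1, 0 } gives -287/128
step 11: add BLUE to get RRRBBBRRRRB; options L={ -3, -5/2, -9/4, -287/128 } R={ -143/64, -71/32, -35/16, -17/8, -2, -1, 0 } gives -573/256
step 12: add RED to get RRRBBBRRRRBR; options L={ -3, -5/2, -9/4, -287/128 } R={ -573/256, -143/64, -71/32, -35/16, -17/8, -2, -1, 0 } gives -1147/512
step 13: add RED to get RRRBBBRRRRBRR; options L={ -3, -5/2, -9/4, -287/128 } R={ -1147/512, -573/256, -143/64, -71/32, -35/16, -17/8, -2, -1, 0 } gives -2295/1024
step 14: add BLUE to get RRRBBBRRRRBRRB; options L={ -3, -5/2, -9/4, -287/128, -2295/1024 } R={ -1147/512, -573/256, -143/64, -71/32, -35/16, -17/8, -2, -1, 0 } gives -4589/2048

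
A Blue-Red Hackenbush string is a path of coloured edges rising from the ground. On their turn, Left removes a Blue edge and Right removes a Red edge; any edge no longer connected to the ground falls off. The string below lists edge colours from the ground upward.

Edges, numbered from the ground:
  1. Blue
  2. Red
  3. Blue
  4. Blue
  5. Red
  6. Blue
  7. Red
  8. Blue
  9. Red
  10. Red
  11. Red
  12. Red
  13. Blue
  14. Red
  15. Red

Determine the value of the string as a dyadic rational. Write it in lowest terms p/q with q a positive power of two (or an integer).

value_1 [B]  L=[0]  R=[]  = 1
value_2 [BR]  L=[0]  R=[1]  = 1/2
value_3 [BRB]  L=[0,1/2]  R=[1]  = 3/4
value_4 [BRBB]  L=[0,1/2,3/4]  R=[1]  = 7/8
value_5 [BRBBR]  L=[0,1/2,3/4]  R=[7/8,1]  = 13/16
value_6 [BRBBRB]  L=[0,1/2,3/4,13/16]  R=[7/8,1]  = 27/32
value_7 [BRBBRBR]  L=[0,1/2,3/4,13/16]  R=[27/32,7/8,1]  = 53/64
value_8 [BRBBRBRB]  L=[0,1/2,3/4,13/16,53/64]  R=[27/32,7/8,1]  = 107/128
value_9 [BRBBRBRBR]  L=[0,1/2,3/4,13/16,53/64]  R=[107/128,27/32,7/8,1]  = 213/256
value_10 [BRBBRBRBRR]  L=[0,1/2,3/4,13/16,53/64]  R=[213/256,107/128,27/32,7/8,1]  = 425/512
value_11 [BRBBRBRBRRR]  L=[0,1/2,3/4,13/16,53/64]  R=[425/512,213/256,107/128,27/32,7/8,1]  = 849/1024
value_12 [BRBBRBRBRRRR]  L=[0,1/2,3/4,13/16,53/64]  R=[849/1024,425/512,213/256,107/128,27/32,7/8,1]  = 1697/2048
value_13 [BRBBRBRBRRRRB]  L=[0,1/2,3/4,13/16,53/64,1697/2048]  R=[849/1024,425/512,213/256,107/128,27/32,7/8,1]  = 3395/4096
value_14 [BRBBRBRBRRRRBR]  L=[0,1/2,3/4,13/16,53/64,1697/2048]  R=[3395/4096,849/1024,425/512,213/256,107/128,27/32,7/8,1]  = 6789/8192
value_15 [BRBBRBRBRRRRBRR]  L=[0,1/2,3/4,13/16,53/64,1697/2048]  R=[6789/8192,3395/4096,849/1024,425/512,213/256,107/128,27/32,7/8,1]  = 13577/16384

13577/16384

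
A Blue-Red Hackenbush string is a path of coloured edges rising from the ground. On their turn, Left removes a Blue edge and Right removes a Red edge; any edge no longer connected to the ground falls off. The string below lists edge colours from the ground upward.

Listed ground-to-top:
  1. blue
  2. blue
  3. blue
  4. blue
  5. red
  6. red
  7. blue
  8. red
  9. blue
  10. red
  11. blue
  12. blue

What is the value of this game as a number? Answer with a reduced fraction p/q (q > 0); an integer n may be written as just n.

1 of 12 · b · max L 0 · min R +∞ -> 1
2 of 12 · bb · max L 1 · min R +∞ -> 2
3 of 12 · bbb · max L 2 · min R +∞ -> 3
4 of 12 · bbbb · max L 3 · min R +∞ -> 4
5 of 12 · bbbbr · max L 3 · min R 4 -> 7/2
6 of 12 · bbbbrr · max L 3 · min R 7/2 -> 13/4
7 of 12 · bbbbrrb · max L 13/4 · min R 7/2 -> 27/8
8 of 12 · bbbbrrbr · max L 13/4 · min R 27/8 -> 53/16
9 of 12 · bbbbrrbrb · max L 53/16 · min R 27/8 -> 107/32
10 of 12 · bbbbrrbrbr · max L 53/16 · min R 107/32 -> 213/64
11 of 12 · bbbbrrbrbrb · max L 213/64 · min R 107/32 -> 427/128
12 of 12 · bbbbrrbrbrbb · max L 427/128 · min R 107/32 -> 855/256

855/256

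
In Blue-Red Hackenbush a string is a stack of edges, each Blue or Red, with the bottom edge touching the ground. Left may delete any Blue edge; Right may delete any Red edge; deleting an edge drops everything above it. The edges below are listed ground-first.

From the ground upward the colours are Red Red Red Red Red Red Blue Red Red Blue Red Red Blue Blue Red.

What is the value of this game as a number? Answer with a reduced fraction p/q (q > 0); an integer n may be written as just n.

-2995/512

Recurse on prefixes of the 15-edge string Red Red Red Red Red Red Blue Red Red Blue Red Red Blue Blue Red:
R: Left { ∅ }, Right { 0 } gives simplest -1
RR: Left { ∅ }, Right { -1 0 } gives simplest -2
RRR: Left { ∅ }, Right { -2 -1 0 } gives simplest -3
RRRR: Left { ∅ }, Right { -3 -2 -1 0 } gives simplest -4
RRRRR: Left { ∅ }, Right { -4 -3 -2 -1 0 } gives simplest -5
RRRRRR: Left { ∅ }, Right { -5 -4 -3 -2 -1 0 } gives simplest -6
RRRRRRB: Left { -6 }, Right { -5 -4 -3 -2 -1 0 } gives simplest -11/2
RRRRRRBR: Left { -6 }, Right { -11/2 -5 -4 -3 -2 -1 0 } gives simplest -23/4
RRRRRRBRR: Left { -6 }, Right { -23/4 -11/2 -5 -4 -3 -2 -1 0 } gives simplest -47/8
RRRRRRBRRB: Left { -6 -47/8 }, Right { -23/4 -11/2 -5 -4 -3 -2 -1 0 } gives simplest -93/16
RRRRRRBRRBR: Left { -6 -47/8 }, Right { -93/16 -23/4 -11/2 -5 -4 -3 -2 -1 0 } gives simplest -187/32
RRRRRRBRRBRR: Left { -6 -47/8 }, Right { -187/32 -93/16 -23/4 -11/2 -5 -4 -3 -2 -1 0 } gives simplest -375/64
RRRRRRBRRBRRB: Left { -6 -47/8 -375/64 }, Right { -187/32 -93/16 -23/4 -11/2 -5 -4 -3 -2 -1 0 } gives simplest -749/128
RRRRRRBRRBRRBB: Left { -6 -47/8 -375/64 -749/128 }, Right { -187/32 -93/16 -23/4 -11/2 -5 -4 -3 -2 -1 0 } gives simplest -1497/256
RRRRRRBRRBRRBBR: Left { -6 -47/8 -375/64 -749/128 }, Right { -1497/256 -187/32 -93/16 -23/4 -11/2 -5 -4 -3 -2 -1 0 } gives simplest -2995/512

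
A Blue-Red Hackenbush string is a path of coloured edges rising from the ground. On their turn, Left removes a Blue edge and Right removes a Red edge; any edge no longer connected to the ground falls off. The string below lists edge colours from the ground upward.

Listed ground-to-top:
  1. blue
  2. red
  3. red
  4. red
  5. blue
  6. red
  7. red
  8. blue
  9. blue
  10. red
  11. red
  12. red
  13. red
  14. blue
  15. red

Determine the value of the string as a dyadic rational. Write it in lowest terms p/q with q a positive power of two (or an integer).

Build val(s[:k]) for k = 1..15, string s = blue red red red blue red red blue blue red red red red blue red.
val(b) = { 0 | ∅ } — 1
val(br) = { 0 | 1 } — 1/2
val(brr) = { 0 | 1/2 1 } — 1/4
val(brrr) = { 0 | 1/4 1/2 1 } — 1/8
val(brrrb) = { 0 1/8 | 1/4 1/2 1 } — 3/16
val(brrrbr) = { 0 1/8 | 3/16 1/4 1/2 1 } — 5/32
val(brrrbrr) = { 0 1/8 | 5/32 3/16 1/4 1/2 1 } — 9/64
val(brrrbrrb) = { 0 1/8 9/64 | 5/32 3/16 1/4 1/2 1 } — 19/128
val(brrrbrrbb) = { 0 1/8 9/64 19/128 | 5/32 3/16 1/4 1/2 1 } — 39/256
val(brrrbrrbbr) = { 0 1/8 9/64 19/128 | 39/256 5/32 3/16 1/4 1/2 1 } — 77/512
val(brrrbrrbbrr) = { 0 1/8 9/64 19/128 | 77/512 39/256 5/32 3/16 1/4 1/2 1 } — 153/1024
val(brrrbrrbbrrr) = { 0 1/8 9/64 19/128 | 153/1024 77/512 39/256 5/32 3/16 1/4 1/2 1 } — 305/2048
val(brrrbrrbbrrrr) = { 0 1/8 9/64 19/128 | 305/2048 153/1024 77/512 39/256 5/32 3/16 1/4 1/2 1 } — 609/4096
val(brrrbrrbbrrrrb) = { 0 1/8 9/64 19/128 609/4096 | 305/2048 153/1024 77/512 39/256 5/32 3/16 1/4 1/2 1 } — 1219/8192
val(brrrbrrbbrrrrbr) = { 0 1/8 9/64 19/128 609/4096 | 1219/8192 305/2048 153/1024 77/512 39/256 5/32 3/16 1/4 1/2 1 } — 2437/16384

2437/16384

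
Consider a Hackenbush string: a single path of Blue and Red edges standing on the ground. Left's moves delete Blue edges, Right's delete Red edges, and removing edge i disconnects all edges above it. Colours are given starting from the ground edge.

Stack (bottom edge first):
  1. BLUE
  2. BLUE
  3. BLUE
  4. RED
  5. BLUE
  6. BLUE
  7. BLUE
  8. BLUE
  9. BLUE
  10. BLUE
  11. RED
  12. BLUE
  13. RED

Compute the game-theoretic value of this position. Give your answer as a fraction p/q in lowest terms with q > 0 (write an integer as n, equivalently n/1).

3061/1024

edge 1 of 13 (BLUE): { 0 |  } = 1
edge 2 of 13 (BLUE): { 0, 1 |  } = 2
edge 3 of 13 (BLUE): { 0, 1, 2 |  } = 3
edge 4 of 13 (RED): { 0, 1, 2 | 3 } = 5/2
edge 5 of 13 (BLUE): { 0, 1, 2, 5/2 | 3 } = 11/4
edge 6 of 13 (BLUE): { 0, 1, 2, 5/2, 11/4 | 3 } = 23/8
edge 7 of 13 (BLUE): { 0, 1, 2, 5/2, 11/4, 23/8 | 3 } = 47/16
edge 8 of 13 (BLUE): { 0, 1, 2, 5/2, 11/4, 23/8, 47/16 | 3 } = 95/32
edge 9 of 13 (BLUE): { 0, 1, 2, 5/2, 11/4, 23/8, 47/16, 95/32 | 3 } = 191/64
edge 10 of 13 (BLUE): { 0, 1, 2, 5/2, 11/4, 23/8, 47/16, 95/32, 191/64 | 3 } = 383/128
edge 11 of 13 (RED): { 0, 1, 2, 5/2, 11/4, 23/8, 47/16, 95/32, 191/64 | 383/128, 3 } = 765/256
edge 12 of 13 (BLUE): { 0, 1, 2, 5/2, 11/4, 23/8, 47/16, 95/32, 191/64, 765/256 | 383/128, 3 } = 1531/512
edge 13 of 13 (RED): { 0, 1, 2, 5/2, 11/4, 23/8, 47/16, 95/32, 191/64, 765/256 | 1531/512, 383/128, 3 } = 3061/1024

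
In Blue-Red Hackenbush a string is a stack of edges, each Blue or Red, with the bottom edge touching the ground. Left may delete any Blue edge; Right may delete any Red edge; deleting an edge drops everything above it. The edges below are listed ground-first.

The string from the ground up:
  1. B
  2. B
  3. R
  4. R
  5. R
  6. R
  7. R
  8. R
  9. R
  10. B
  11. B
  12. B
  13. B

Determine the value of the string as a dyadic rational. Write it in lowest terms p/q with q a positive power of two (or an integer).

2079/2048

v(B) = { 0 | ∅ } gives 1
v(BB) = { 0; 1 | ∅ } gives 2
v(BBR) = { 0; 1 | 2 } gives 3/2
v(BBRR) = { 0; 1 | 3/2; 2 } gives 5/4
v(BBRRR) = { 0; 1 | 5/4; 3/2; 2 } gives 9/8
v(BBRRRR) = { 0; 1 | 9/8; 5/4; 3/2; 2 } gives 17/16
v(BBRRRRR) = { 0; 1 | 17/16; 9/8; 5/4; 3/2; 2 } gives 33/32
v(BBRRRRRR) = { 0; 1 | 33/32; 17/16; 9/8; 5/4; 3/2; 2 } gives 65/64
v(BBRRRRRRR) = { 0; 1 | 65/64; 33/32; 17/16; 9/8; 5/4; 3/2; 2 } gives 129/128
v(BBRRRRRRRB) = { 0; 1; 129/128 | 65/64; 33/32; 17/16; 9/8; 5/4; 3/2; 2 } gives 259/256
v(BBRRRRRRRBB) = { 0; 1; 129/128; 259/256 | 65/64; 33/32; 17/16; 9/8; 5/4; 3/2; 2 } gives 519/512
v(BBRRRRRRRBBB) = { 0; 1; 129/128; 259/256; 519/512 | 65/64; 33/32; 17/16; 9/8; 5/4; 3/2; 2 } gives 1039/1024
v(BBRRRRRRRBBBB) = { 0; 1; 129/128; 259/256; 519/512; 1039/1024 | 65/64; 33/32; 17/16; 9/8; 5/4; 3/2; 2 } gives 2079/2048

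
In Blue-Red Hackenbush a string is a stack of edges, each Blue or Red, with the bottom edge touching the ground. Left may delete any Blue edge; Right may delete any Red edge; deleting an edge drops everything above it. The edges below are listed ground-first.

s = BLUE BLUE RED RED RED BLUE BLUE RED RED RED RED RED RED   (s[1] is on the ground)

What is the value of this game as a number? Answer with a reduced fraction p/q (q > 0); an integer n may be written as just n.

1 of 13 · B · max L 0 · min R +∞ gives 1
2 of 13 · BB · max L 1 · min R +∞ gives 2
3 of 13 · BBR · max L 1 · min R 2 gives 3/2
4 of 13 · BBRR · max L 1 · min R 3/2 gives 5/4
5 of 13 · BBRRR · max L 1 · min R 5/4 gives 9/8
6 of 13 · BBRRRB · max L 9/8 · min R 5/4 gives 19/16
7 of 13 · BBRRRBB · max L 19/16 · min R 5/4 gives 39/32
8 of 13 · BBRRRBBR · max L 19/16 · min R 39/32 gives 77/64
9 of 13 · BBRRRBBRR · max L 19/16 · min R 77/64 gives 153/128
10 of 13 · BBRRRBBRRR · max L 19/16 · min R 153/128 gives 305/256
11 of 13 · BBRRRBBRRRR · max L 19/16 · min R 305/256 gives 609/512
12 of 13 · BBRRRBBRRRRR · max L 19/16 · min R 609/512 gives 1217/1024
13 of 13 · BBRRRBBRRRRRR · max L 19/16 · min R 1217/1024 gives 2433/2048

2433/2048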